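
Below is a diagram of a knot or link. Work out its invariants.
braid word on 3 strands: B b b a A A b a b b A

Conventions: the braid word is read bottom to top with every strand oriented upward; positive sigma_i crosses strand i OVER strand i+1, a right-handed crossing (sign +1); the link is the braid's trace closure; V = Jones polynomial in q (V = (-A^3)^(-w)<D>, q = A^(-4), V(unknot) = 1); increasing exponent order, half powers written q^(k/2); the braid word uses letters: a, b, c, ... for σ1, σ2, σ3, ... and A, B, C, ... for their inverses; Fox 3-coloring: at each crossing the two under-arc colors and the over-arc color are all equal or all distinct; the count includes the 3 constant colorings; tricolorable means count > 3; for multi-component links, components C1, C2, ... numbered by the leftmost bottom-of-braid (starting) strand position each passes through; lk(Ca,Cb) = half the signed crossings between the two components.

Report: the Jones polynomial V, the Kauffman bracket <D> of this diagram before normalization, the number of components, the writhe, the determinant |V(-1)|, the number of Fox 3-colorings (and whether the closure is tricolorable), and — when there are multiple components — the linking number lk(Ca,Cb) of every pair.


V = -q^(1/2) - q^(5/2)
<D> = A^-1 + A^7 (w = +3)
2 components over 11 crossings, w = +3
lk(C1,C2): +1
3 Fox colorings among 3^11, |V(-1)| = 2: not tricolorable
why: span 2 respects span(V) <= c + mu - 1 = 12 for this 2-component diagram


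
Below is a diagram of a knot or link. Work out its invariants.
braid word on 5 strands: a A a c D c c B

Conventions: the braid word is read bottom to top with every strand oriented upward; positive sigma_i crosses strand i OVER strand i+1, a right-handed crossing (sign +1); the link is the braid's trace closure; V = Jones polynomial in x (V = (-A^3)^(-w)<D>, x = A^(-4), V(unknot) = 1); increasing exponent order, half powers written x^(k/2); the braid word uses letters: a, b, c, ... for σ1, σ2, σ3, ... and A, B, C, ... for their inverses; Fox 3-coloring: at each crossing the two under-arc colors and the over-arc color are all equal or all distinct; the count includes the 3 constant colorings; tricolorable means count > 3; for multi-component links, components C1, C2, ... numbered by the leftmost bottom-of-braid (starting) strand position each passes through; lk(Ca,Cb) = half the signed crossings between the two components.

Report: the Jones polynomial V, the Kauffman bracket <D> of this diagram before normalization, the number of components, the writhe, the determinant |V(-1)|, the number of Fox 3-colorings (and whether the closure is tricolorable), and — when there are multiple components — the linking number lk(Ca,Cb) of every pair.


V(x) = x + x^3 - x^4
bracket: -A^-10 + A^-6 + A^2, w = +2
1 component, writhe +2, over 8 crossings
det 3, colorings 9 of 3^8 — tricolorable
observation: |V(-1)| = 3: so tricolorable, since 3 divides 3


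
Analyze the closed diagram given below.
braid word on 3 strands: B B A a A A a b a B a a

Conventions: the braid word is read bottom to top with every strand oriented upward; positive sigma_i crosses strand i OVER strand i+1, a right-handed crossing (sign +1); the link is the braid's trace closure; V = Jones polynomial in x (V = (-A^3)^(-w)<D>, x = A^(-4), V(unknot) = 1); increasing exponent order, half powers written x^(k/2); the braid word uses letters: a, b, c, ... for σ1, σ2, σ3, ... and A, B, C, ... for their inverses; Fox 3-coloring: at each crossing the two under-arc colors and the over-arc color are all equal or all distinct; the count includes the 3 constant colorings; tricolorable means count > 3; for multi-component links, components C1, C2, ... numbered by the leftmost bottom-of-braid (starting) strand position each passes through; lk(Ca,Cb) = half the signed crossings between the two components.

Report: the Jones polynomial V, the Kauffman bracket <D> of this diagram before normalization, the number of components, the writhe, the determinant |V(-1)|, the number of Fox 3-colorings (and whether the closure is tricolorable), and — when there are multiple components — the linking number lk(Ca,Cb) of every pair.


V = -x^-3 + 2x^-2 - 2x^-1 + 3 - 2x + 2x^2 - x^3
<D> = -A^-12 + 2A^-8 - 2A^-4 + 3 - 2A^4 + 2A^8 - A^12 (w = 0)
1 component over 12 crossings, w = 0
3 Fox colorings among 3^12, |V(-1)| = 13: not tricolorable
why: det 13 = |V(-1)|; not divisible by 3, so not tricolorable


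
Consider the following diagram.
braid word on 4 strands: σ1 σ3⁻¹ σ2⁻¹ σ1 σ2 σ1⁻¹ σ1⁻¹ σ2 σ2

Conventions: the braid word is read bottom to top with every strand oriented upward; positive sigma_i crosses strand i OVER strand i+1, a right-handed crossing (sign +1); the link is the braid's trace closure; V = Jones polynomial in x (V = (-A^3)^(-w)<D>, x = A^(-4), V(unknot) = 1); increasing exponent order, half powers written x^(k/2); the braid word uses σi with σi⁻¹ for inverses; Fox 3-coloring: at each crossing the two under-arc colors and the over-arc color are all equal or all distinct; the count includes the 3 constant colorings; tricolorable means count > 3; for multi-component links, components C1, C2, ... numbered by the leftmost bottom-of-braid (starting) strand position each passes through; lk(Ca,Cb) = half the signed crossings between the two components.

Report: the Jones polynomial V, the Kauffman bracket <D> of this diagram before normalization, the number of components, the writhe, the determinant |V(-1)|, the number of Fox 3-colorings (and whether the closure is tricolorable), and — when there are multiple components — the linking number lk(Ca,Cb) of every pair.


V = -x^-1 + 2 - x + 2x^2 - x^3 + x^4 - x^5
<D> = A^-17 - A^-13 + A^-9 - 2A^-5 + A^-1 - 2A^3 + A^7 (w = +1)
1 component over 9 crossings, w = +1
9 Fox colorings among 3^9, |V(-1)| = 9: tricolorable
why: V spans 6 powers of x: at least 6 crossings in any diagram


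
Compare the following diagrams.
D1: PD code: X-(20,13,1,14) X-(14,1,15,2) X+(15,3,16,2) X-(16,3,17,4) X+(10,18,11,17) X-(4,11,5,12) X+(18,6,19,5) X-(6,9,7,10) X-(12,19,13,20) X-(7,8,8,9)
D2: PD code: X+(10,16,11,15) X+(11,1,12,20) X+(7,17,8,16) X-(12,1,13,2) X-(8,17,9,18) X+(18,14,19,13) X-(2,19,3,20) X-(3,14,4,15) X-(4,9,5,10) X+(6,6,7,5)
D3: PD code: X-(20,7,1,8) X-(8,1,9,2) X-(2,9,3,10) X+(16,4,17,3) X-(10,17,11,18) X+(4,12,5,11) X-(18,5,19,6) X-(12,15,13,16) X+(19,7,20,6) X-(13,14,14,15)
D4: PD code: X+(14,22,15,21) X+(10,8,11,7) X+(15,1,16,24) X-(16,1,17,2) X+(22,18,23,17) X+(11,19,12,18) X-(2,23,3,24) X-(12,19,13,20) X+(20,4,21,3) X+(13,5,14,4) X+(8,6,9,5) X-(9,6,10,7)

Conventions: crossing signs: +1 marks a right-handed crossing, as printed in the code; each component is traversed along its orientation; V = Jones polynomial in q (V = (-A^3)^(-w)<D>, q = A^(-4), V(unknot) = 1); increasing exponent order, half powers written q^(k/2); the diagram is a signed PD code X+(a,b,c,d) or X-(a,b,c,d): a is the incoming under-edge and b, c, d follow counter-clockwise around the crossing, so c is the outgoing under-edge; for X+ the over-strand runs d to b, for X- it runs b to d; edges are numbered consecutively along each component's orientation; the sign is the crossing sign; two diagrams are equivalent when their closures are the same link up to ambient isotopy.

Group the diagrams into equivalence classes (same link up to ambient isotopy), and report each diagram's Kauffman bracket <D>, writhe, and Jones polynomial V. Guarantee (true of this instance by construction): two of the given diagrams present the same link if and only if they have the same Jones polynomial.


grouping into links: {D1, D3} | {D2} | {D4}
V(D1) = q^-5 - 2q^-4 + 2q^-3 - 2q^-2 + 2q^-1 - 1 + q  (w -4, c 10, <D> = A^-16 - A^-12 + 2A^-8 - 2A^-4 + 2 - 2A^4 + A^8)
V(D2) = 1  (w 0, c 10, <D> = 1)
V(D3) = q^-5 - 2q^-4 + 2q^-3 - 2q^-2 + 2q^-1 - 1 + q  (w -4, c 10, <D> = A^-16 - A^-12 + 2A^-8 - 2A^-4 + 2 - 2A^4 + A^8)
V(D4) = q + q^3 - q^4  [12 crossings, <D> = -A^-4 + 1 + A^8, w = +4]
why: V(q) takes 3 values over 4 diagrams, fixing the grouping


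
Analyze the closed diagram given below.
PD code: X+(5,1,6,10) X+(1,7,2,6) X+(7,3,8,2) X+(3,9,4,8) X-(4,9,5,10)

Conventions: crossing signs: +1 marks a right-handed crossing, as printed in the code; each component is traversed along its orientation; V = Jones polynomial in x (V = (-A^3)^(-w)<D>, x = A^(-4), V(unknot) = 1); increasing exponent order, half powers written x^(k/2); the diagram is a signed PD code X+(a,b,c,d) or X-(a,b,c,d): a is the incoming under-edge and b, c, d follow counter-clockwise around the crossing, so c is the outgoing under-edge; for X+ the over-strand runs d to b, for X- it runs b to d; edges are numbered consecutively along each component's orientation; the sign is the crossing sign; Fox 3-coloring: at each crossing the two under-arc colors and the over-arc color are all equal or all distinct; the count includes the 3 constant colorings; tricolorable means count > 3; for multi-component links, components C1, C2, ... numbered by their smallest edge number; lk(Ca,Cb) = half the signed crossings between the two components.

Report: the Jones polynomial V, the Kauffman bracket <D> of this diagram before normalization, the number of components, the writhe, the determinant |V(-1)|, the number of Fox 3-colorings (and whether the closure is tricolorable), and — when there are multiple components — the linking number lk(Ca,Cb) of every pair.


V(x) = x + x^3 - x^4
bracket: A^-7 - A^-3 - A^5, w = +3
1 component, writhe +3, over 5 crossings
det 3, colorings 9 of 3^5 — tricolorable
observation: |V(-1)| = 3: so tricolorable, since 3 divides 3


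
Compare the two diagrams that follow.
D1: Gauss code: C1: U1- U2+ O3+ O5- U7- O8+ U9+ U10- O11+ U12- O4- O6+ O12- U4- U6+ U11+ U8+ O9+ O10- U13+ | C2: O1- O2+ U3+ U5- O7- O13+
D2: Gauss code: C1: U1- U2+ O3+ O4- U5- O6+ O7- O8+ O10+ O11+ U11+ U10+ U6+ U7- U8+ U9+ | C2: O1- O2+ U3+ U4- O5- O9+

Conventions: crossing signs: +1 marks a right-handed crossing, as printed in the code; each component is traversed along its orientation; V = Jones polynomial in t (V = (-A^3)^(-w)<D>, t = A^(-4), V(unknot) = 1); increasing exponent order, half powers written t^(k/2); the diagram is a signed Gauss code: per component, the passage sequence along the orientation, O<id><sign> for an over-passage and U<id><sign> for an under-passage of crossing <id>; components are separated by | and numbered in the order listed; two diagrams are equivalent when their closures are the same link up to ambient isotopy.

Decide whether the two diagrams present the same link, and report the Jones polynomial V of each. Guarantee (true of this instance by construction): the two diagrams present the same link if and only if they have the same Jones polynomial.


same link: yes
V(D1) = -t^(-1/2) - t^(1/2)  [13 crossings, <D> = A + A^5, w = +1]
D2 (bracket A^7 + A^11; 11 crossings at w = +3): V = -t^(-1/2) - t^(1/2)
note: Reidemeister moves carry D1 (13 crossings) to D2 (11)


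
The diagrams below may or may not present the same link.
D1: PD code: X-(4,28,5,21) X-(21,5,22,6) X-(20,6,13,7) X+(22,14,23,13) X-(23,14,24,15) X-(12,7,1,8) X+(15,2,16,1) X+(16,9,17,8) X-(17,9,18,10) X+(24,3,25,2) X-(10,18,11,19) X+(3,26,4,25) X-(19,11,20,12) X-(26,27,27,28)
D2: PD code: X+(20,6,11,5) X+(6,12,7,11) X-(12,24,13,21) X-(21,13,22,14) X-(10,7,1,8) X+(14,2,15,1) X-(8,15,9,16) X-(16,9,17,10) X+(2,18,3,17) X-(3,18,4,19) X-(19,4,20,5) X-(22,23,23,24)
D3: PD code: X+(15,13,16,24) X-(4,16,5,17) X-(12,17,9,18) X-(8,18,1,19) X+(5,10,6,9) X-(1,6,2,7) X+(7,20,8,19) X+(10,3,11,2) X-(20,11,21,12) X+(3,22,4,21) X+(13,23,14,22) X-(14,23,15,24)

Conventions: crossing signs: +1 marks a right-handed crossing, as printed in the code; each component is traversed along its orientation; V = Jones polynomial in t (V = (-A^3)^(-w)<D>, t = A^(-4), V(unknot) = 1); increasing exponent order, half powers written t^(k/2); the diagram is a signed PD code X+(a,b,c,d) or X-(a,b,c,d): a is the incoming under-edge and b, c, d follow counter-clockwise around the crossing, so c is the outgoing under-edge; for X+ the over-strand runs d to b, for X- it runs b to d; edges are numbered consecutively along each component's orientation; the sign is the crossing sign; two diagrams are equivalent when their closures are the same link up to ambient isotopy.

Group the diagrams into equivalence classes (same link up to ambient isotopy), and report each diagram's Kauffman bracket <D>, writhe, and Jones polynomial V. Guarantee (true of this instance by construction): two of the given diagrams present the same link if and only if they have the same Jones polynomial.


grouping into links: {D1} | {D2} | {D3}
V(D1) = t^-3 + t^-2 + t^-1 + 1  (w -4, c 14, <D> = A^-12 + A^-8 + A^-4 + 1)
V(D2) = -t^-6 + 2t^-5 - 2t^-4 + 4t^-3 - 2t^-2 + 3t^-1 - 1 + t  [12 crossings, <D> = A^-16 - A^-12 + 3A^-8 - 2A^-4 + 4 - 2A^4 + 2A^8 - A^12, w = -4]
V(D3) = t^-2 + 2 + t^2  (w 0, c 12, <D> = A^-8 + 2 + A^8)
key observation: 3 values of V(t) split the 3 diagrams


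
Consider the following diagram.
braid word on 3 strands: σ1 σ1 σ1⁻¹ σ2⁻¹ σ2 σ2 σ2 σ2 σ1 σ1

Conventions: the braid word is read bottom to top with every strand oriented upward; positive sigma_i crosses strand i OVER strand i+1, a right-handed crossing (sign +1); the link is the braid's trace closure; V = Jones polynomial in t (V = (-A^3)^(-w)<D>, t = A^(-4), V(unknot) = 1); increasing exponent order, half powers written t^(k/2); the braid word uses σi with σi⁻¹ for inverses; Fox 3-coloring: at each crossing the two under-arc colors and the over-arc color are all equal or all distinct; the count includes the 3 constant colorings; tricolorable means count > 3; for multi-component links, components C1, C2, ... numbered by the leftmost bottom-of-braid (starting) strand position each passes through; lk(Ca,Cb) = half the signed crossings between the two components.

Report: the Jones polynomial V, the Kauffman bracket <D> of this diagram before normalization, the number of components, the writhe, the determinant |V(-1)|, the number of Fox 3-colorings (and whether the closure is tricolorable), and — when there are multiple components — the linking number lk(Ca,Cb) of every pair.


V = t^2 + 2t^4 - 2t^5 + t^6 - 2t^7 + t^8
<D> = A^-14 - 2A^-10 + A^-6 - 2A^-2 + 2A^2 + A^10 (w = +6)
1 component over 10 crossings, w = +6
27 Fox colorings among 3^10, |V(-1)| = 9: tricolorable
why: inverse pairs cancel, leaving σ1 σ2 σ2 σ2 σ1 σ1


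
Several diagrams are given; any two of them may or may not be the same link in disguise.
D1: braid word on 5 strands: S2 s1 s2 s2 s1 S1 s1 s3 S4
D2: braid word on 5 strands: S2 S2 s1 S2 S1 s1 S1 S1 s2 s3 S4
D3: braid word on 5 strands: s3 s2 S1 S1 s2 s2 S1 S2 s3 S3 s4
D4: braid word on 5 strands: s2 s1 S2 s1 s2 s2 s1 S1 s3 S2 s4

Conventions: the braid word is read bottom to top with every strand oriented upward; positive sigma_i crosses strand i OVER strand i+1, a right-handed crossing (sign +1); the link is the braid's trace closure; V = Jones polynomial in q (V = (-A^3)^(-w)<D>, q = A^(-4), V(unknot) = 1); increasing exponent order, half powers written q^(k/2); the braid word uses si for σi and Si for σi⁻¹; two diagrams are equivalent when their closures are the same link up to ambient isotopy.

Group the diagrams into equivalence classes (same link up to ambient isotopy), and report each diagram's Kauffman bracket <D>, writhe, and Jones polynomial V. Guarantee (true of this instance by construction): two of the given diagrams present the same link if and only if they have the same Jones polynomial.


grouping into links: {D1, D4} | {D2} | {D3}
V(D1) = -q^(1/2) + q^(3/2) - q^(5/2) - q^(9/2)  (w +3, c 9, <D> = A^-9 + A^-1 - A^3 + A^7)
D2 (bracket A^-7 - A^-3 + A + A^9; 11 crossings at w = -3): V = -q^(-9/2) - q^(-5/2) + q^(-3/2) - q^(-1/2)
V(D3) = q^(-7/2) - q^(-5/2) + q^(-3/2) - 2q^(-1/2) - q^(3/2)  [11 crossings, <D> = A^-3 + 2A^5 - A^9 + A^13 - A^17, w = +1]
V(D4) = -q^(1/2) + q^(3/2) - q^(5/2) - q^(9/2)  (w +5, c 11, <D> = A^-3 + A^5 - A^9 + A^13)
why: 3 values of V(q) split the 4 diagrams


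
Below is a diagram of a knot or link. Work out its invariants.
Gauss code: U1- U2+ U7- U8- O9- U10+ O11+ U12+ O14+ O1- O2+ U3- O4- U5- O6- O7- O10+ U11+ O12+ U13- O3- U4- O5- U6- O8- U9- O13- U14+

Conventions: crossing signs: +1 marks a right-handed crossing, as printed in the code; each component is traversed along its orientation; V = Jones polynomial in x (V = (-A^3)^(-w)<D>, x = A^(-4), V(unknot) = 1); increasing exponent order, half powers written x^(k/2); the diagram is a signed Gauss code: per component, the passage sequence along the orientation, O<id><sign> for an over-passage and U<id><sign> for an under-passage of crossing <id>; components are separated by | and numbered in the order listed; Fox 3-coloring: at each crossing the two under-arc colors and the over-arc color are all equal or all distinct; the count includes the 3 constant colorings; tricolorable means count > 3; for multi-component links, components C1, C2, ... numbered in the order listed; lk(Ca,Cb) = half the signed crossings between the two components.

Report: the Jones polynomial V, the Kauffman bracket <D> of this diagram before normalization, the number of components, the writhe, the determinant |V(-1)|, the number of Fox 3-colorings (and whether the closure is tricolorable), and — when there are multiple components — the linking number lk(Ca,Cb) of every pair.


Jones polynomial: V(x) = -x^-8 + 2x^-7 - 3x^-6 + 4x^-5 - 5x^-4 + 5x^-3 - 3x^-2 + 3x^-1 - 1
<D> = -A^-12 + 3A^-8 - 3A^-4 + 5 - 5A^4 + 4A^8 - 3A^12 + 2A^16 - A^20; writhe -4
components 1, writhe -4 (14 crossings)
3-colorings: 9 of 3^14, det 27 — tricolorable
note: |V(-1)| = 27: so tricolorable, since 3 divides 27


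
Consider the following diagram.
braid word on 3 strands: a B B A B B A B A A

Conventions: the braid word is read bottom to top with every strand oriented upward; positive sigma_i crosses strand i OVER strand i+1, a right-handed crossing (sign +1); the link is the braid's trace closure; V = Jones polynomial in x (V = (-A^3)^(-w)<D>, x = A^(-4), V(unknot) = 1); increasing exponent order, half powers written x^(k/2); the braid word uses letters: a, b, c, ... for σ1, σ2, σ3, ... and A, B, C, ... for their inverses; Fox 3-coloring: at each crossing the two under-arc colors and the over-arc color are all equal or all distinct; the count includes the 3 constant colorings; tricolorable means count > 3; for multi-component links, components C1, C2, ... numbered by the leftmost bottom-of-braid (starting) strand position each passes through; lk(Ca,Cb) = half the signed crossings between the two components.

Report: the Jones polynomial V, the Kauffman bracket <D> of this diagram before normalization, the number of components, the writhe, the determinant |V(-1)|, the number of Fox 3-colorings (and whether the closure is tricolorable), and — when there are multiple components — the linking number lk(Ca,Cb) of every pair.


Jones polynomial: V(x) = -x^-8 + x^-5 + x^-3
<D> = A^-12 + A^-4 - A^8; writhe -8
components 1, writhe -8 (10 crossings)
3-colorings: 9 of 3^10, det 3 — tricolorable
note: w = -8 shifts under R1 moves; the (-A^3)^(8) factor cancels that in V


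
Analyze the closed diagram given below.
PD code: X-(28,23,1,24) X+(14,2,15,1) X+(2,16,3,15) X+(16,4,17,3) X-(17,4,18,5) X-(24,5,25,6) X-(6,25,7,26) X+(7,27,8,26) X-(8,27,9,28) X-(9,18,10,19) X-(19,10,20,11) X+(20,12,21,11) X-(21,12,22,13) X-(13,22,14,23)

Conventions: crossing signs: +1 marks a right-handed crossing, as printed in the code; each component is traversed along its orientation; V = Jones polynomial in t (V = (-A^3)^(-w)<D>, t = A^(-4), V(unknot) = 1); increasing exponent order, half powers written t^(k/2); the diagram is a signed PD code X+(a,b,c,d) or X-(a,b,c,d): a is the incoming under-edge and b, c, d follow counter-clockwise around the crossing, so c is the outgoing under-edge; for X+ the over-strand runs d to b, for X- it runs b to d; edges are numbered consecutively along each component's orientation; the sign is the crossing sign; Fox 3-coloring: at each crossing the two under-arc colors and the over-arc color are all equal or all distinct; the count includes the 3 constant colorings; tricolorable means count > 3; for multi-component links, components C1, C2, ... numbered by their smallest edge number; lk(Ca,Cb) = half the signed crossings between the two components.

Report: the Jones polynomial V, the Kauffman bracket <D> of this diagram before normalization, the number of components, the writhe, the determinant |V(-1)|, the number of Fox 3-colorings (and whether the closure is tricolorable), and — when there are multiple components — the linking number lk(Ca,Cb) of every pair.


V = t^-7 - 2t^-6 + 2t^-5 - 3t^-4 + 3t^-3 - 2t^-2 + 2t^-1
<D> = 2A^-8 - 2A^-4 + 3 - 3A^4 + 2A^8 - 2A^12 + A^16 (w = -4)
1 component over 14 crossings, w = -4
9 Fox colorings among 3^14, |V(-1)| = 15: tricolorable
why: w = -4 shifts under R1 moves; the (-A^3)^(4) factor cancels that in V


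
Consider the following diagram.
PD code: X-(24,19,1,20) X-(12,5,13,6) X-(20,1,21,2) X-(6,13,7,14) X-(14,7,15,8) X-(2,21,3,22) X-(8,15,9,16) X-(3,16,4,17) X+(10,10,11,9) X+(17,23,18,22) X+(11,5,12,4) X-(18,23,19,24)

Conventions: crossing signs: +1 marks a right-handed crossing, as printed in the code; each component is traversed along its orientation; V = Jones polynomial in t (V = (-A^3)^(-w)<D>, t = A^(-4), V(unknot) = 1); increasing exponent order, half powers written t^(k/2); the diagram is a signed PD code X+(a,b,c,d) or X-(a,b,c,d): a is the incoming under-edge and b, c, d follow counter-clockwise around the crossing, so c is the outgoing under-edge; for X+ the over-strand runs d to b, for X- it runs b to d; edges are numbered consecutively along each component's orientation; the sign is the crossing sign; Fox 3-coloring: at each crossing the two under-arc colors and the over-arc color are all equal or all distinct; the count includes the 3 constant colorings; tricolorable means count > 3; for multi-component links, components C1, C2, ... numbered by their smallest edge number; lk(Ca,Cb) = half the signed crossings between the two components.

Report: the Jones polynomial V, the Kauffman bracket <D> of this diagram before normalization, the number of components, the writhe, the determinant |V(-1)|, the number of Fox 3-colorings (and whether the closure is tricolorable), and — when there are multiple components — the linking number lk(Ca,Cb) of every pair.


Jones polynomial: V(t) = t^-8 - 2t^-7 + t^-6 - 2t^-5 + 2t^-4 + t^-2
<D> = A^-10 + 2A^-2 - 2A^2 + A^6 - 2A^10 + A^14; writhe -6
components 1, writhe -6 (12 crossings)
3-colorings: 27 of 3^12, det 9 — tricolorable
note: |V(-1)| = 9: so tricolorable, since 3 divides 9


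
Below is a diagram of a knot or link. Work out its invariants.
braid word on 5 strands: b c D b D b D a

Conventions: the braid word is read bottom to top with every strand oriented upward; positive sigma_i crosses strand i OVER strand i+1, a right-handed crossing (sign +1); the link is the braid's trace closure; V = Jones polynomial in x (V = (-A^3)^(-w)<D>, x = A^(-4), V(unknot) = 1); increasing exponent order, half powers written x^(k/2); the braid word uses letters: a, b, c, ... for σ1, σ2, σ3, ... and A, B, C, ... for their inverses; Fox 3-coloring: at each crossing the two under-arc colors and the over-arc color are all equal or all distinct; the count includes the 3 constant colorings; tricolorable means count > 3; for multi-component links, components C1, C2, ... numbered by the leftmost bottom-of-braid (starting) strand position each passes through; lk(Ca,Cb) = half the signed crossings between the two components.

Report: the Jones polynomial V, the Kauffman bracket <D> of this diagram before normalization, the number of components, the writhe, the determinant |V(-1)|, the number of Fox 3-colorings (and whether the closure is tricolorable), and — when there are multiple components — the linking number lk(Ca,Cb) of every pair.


V = -x^-3 + x^-2 - x^-1 + 3 - x + x^2 - x^3
<D> = -A^-6 + A^-2 - A^2 + 3A^6 - A^10 + A^14 - A^18 (w = +2)
1 component over 8 crossings, w = +2
27 Fox colorings among 3^8, |V(-1)| = 9: tricolorable
why: w = +2 (over 8 crossings) is diagram-only; (-A^3)^(-2) removes it from V


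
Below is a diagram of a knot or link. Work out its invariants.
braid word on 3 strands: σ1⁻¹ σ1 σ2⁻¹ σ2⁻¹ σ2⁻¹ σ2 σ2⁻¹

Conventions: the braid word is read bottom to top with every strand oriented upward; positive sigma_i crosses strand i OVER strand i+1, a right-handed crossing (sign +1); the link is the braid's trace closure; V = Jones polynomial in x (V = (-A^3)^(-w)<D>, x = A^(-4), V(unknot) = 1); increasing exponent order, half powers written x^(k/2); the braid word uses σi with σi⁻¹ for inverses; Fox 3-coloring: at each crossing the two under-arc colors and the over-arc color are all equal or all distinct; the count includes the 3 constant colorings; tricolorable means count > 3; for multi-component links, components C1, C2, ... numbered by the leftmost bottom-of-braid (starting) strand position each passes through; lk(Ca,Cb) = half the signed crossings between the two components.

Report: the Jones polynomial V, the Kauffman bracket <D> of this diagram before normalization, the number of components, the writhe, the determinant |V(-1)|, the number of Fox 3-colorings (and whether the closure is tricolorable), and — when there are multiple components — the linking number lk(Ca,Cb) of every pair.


V(x) = x^(-9/2) - x^(-5/2) - x^(-3/2) - x^(-1/2)
bracket: A^-7 + A^-3 + A - A^9, w = -3
2 components, writhe -3, over 7 crossings
lk(C1,C2) = 0
det 0, colorings 27 of 3^7 — tricolorable
observation: the span of V is 4, within the link bound 7 + 2 - 1


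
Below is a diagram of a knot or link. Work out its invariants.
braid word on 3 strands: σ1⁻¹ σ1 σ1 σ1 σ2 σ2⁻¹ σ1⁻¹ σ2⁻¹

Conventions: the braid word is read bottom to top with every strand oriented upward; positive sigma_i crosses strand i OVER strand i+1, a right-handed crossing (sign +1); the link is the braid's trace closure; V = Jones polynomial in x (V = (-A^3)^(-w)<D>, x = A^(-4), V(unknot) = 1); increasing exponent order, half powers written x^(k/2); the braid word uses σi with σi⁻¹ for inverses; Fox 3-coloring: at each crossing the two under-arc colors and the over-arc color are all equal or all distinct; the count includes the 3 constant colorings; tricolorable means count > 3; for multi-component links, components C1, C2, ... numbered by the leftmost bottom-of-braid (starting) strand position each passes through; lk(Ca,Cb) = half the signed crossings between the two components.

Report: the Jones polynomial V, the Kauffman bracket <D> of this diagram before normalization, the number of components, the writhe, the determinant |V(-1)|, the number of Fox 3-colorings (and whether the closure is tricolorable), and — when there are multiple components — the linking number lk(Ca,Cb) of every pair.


V(x) = 1
bracket: 1, w = 0
1 component, writhe 0, over 8 crossings
det 1, colorings 3 of 3^8 — not tricolorable
observation: free reduction leaves σ1 σ2⁻¹ of the original 8 letters


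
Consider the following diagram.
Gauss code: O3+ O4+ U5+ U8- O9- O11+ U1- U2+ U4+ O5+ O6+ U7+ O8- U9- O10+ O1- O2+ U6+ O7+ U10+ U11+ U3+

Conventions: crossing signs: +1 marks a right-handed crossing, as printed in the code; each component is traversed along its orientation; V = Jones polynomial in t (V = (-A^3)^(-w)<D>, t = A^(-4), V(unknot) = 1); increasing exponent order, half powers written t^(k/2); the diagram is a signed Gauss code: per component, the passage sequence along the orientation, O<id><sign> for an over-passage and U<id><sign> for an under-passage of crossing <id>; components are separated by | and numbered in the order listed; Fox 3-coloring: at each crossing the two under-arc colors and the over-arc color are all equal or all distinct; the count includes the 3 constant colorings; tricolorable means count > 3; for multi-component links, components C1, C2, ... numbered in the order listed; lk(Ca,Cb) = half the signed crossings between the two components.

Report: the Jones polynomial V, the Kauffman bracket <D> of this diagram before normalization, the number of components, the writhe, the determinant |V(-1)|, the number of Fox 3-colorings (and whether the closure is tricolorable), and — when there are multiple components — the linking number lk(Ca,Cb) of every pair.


V = 2t - 2t^2 + 3t^3 - 3t^4 + 2t^5 - 2t^6 + t^7
<D> = -A^-13 + 2A^-9 - 2A^-5 + 3A^-1 - 3A^3 + 2A^7 - 2A^11 (w = +5)
1 component over 11 crossings, w = +5
9 Fox colorings among 3^11, |V(-1)| = 15: tricolorable
why: w = +5 shifts under R1 moves; the (-A^3)^(-5) factor cancels that in V


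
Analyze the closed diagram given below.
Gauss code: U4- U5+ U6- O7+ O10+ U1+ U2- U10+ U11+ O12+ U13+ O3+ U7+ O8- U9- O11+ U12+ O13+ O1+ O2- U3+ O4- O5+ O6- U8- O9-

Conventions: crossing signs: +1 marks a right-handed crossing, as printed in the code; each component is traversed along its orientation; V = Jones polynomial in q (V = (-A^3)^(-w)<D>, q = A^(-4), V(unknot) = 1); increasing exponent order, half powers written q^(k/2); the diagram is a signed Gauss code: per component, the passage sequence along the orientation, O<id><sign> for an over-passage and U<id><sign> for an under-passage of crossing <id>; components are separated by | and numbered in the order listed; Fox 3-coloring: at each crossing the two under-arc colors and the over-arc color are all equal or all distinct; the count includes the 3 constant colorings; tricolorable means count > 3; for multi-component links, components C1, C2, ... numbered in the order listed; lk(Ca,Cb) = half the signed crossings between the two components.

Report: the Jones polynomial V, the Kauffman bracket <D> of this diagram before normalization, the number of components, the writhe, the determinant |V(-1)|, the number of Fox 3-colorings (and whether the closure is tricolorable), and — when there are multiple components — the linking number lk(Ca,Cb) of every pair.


V = -q^-2 + 2q^-1 - 2 + 4q - 4q^2 + 4q^3 - 3q^4 + 2q^5 - q^6
<D> = A^-15 - 2A^-11 + 3A^-7 - 4A^-3 + 4A - 4A^5 + 2A^9 - 2A^13 + A^17 (w = +3)
1 component over 13 crossings, w = +3
3 Fox colorings among 3^13, |V(-1)| = 23: not tricolorable
why: |V(-1)| = 23: so not tricolorable, since 3 does not divide 23


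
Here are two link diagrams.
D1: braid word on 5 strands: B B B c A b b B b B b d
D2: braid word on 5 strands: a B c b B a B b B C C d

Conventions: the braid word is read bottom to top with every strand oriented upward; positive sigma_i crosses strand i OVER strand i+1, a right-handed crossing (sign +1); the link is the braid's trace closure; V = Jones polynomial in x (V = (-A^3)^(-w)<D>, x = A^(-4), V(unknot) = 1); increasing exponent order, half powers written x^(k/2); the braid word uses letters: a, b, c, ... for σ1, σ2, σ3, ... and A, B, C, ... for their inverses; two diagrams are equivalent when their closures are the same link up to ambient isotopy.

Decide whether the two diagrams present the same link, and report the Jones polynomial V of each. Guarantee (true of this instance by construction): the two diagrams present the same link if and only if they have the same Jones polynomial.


equivalent: no
D1 (bracket 1; 12 crossings at w = 0): V = 1
V(D2) = x^-4 - x^-3 + x^-2 - 2x^-1 + 2 - x + x^2  (w 0, c 12, <D> = A^-8 - A^-4 + 2 - 2A^4 + A^8 - A^12 + A^16)
key observation: comparing 2 Jones polynomials yields 2 groups


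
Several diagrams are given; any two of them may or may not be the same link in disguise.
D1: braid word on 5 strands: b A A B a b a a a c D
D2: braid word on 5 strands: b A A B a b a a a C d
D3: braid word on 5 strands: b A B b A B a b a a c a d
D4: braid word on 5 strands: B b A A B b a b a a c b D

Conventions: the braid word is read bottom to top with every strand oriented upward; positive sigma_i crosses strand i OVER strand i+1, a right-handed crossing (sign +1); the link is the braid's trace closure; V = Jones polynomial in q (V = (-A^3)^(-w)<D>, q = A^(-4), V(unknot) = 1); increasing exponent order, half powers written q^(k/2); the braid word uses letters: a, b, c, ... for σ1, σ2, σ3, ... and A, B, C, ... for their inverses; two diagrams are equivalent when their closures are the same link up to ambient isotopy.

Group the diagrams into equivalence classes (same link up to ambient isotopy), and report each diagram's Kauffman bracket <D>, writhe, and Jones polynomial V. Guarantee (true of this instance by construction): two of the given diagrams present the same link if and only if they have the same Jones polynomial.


equivalence classes: {D1, D2, D3, D4}
D1 (bracket A^-9 + A^-1 - A^3 + A^7; 11 crossings at w = +3): V = -q^(1/2) + q^(3/2) - q^(5/2) - q^(9/2)
D2 (bracket A^-9 + A^-1 - A^3 + A^7; 11 crossings at w = +3): V = -q^(1/2) + q^(3/2) - q^(5/2) - q^(9/2)
V(D3) = -q^(1/2) + q^(3/2) - q^(5/2) - q^(9/2)  [13 crossings, <D> = A^-3 + A^5 - A^9 + A^13, w = +5]
D4 (bracket A^-9 + A^-1 - A^3 + A^7; 13 crossings at w = +3): V = -q^(1/2) + q^(3/2) - q^(5/2) - q^(9/2)
observation: all 4 diagrams share one V(q), hence one class


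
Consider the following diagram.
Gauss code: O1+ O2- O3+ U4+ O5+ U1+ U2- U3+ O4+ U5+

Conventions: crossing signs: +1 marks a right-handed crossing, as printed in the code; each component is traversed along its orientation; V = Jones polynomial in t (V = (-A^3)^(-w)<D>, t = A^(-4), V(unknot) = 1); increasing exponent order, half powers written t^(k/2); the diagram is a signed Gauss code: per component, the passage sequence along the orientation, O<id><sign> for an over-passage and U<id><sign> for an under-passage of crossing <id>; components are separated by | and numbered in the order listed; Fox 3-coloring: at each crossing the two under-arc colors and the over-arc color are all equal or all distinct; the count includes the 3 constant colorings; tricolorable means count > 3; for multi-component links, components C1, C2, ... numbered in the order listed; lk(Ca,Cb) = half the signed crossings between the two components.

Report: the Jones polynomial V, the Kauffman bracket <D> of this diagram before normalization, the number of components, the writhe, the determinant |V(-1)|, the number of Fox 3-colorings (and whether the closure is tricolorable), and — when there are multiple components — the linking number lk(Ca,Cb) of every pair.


V = t + t^3 - t^4
<D> = A^-7 - A^-3 - A^5 (w = +3)
1 component over 5 crossings, w = +3
9 Fox colorings among 3^5, |V(-1)| = 3: tricolorable
why: w = +3 shifts under R1 moves; the (-A^3)^(-3) factor cancels that in V


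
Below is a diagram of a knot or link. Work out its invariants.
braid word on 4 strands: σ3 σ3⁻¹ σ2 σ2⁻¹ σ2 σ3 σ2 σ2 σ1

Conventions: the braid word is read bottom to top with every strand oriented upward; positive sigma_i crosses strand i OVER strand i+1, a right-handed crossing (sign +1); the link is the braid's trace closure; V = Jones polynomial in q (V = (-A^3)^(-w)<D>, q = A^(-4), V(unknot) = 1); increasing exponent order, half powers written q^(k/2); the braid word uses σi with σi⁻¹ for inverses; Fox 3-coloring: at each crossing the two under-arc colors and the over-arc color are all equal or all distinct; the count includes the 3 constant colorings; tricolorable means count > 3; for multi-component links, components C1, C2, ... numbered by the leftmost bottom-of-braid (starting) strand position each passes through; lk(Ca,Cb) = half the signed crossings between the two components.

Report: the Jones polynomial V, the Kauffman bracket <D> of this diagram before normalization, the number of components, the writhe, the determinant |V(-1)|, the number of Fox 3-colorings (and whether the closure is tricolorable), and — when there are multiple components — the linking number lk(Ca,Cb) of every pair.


Jones polynomial: V(q) = q + q^3 - q^4
<D> = A^-1 - A^3 - A^11; writhe +5
components 1, writhe +5 (9 crossings)
3-colorings: 9 of 3^9, det 3 — tricolorable
note: w = +5 (over 9 crossings) is diagram-only; (-A^3)^(-5) removes it from V


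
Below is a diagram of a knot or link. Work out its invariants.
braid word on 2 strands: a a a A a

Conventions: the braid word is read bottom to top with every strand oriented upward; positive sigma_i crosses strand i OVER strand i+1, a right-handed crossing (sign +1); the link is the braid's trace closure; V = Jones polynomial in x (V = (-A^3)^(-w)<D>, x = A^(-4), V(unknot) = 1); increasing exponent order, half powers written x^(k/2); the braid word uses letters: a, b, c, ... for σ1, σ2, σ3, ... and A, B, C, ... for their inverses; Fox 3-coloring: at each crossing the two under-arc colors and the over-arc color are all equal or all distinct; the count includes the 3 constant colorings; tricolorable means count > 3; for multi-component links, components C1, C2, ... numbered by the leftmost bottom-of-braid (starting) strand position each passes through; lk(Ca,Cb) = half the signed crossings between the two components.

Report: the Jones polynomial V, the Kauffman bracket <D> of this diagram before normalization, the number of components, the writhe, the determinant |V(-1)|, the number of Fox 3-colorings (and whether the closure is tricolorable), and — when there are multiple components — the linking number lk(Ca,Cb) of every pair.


V = x + x^3 - x^4
<D> = A^-7 - A^-3 - A^5 (w = +3)
1 component over 5 crossings, w = +3
9 Fox colorings among 3^5, |V(-1)| = 3: tricolorable
why: the span of V is 3, forcing >= 3 crossings in any diagram


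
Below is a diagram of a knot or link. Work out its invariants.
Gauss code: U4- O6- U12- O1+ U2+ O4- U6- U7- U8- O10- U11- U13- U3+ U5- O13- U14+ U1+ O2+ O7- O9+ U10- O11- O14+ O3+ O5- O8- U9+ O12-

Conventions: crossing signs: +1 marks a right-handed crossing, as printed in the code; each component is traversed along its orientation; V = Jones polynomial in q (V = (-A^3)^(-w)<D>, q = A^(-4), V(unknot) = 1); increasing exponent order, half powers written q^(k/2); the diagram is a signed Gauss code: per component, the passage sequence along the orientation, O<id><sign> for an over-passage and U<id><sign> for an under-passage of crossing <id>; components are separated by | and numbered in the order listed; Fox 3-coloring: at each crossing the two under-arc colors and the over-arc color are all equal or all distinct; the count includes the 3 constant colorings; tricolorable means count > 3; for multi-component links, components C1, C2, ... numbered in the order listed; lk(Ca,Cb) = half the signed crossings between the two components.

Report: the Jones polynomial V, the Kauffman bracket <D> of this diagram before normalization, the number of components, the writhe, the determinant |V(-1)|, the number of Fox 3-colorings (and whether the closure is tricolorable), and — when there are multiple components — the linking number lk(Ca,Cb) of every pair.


V = q^-5 - 2q^-4 + 2q^-3 - 2q^-2 + 2q^-1 - 1 + q
<D> = A^-16 - A^-12 + 2A^-8 - 2A^-4 + 2 - 2A^4 + A^8 (w = -4)
1 component over 14 crossings, w = -4
3 Fox colorings among 3^14, |V(-1)| = 11: not tricolorable
why: V spans 6 powers of q: at least 6 crossings in any diagram


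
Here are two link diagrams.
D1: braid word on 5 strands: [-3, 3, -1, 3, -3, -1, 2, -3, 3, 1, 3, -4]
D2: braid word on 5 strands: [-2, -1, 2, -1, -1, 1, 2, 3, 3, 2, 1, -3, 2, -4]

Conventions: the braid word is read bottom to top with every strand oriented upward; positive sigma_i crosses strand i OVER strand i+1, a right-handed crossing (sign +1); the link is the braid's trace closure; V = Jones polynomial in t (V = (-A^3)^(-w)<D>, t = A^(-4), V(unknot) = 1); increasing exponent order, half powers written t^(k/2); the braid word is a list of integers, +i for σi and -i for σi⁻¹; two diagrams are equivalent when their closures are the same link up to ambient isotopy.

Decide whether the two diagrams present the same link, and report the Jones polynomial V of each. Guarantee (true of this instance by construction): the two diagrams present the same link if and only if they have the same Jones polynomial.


equivalent: no
D1 (bracket 1; 12 crossings at w = 0): V = 1
D2 (bracket -A^-18 + A^-14 - A^-10 + 2A^-6 - A^-2 + A^2; 14 crossings at w = +2): V = t - t^2 + 2t^3 - t^4 + t^5 - t^6
key observation: 2 values of V(t) split the 2 diagrams
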